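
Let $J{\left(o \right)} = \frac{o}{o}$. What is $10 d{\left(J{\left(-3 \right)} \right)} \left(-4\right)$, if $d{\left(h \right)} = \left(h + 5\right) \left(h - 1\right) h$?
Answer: $0$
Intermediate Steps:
$J{\left(o \right)} = 1$
$d{\left(h \right)} = h \left(-1 + h\right) \left(5 + h\right)$ ($d{\left(h \right)} = \left(5 + h\right) \left(-1 + h\right) h = \left(-1 + h\right) \left(5 + h\right) h = h \left(-1 + h\right) \left(5 + h\right)$)
$10 d{\left(J{\left(-3 \right)} \right)} \left(-4\right) = 10 \cdot 1 \left(-5 + 1^{2} + 4 \cdot 1\right) \left(-4\right) = 10 \cdot 1 \left(-5 + 1 + 4\right) \left(-4\right) = 10 \cdot 1 \cdot 0 \left(-4\right) = 10 \cdot 0 \left(-4\right) = 0 \left(-4\right) = 0$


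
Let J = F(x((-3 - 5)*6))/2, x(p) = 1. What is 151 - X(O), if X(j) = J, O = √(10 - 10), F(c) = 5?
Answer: 297/2 ≈ 148.50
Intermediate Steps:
O = 0 (O = √0 = 0)
J = 5/2 ≈ 2.5000
X(j) = 5/2
151 - X(O) = 151 - 1*5/2 = 151 - 5/2 = 297/2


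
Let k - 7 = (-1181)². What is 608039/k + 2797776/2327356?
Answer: 1329342912713/811530418352 ≈ 1.6381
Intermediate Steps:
k = 1394768 (k = 7 + (-1181)² = 7 + 1394761 = 1394768)
608039/k + 2797776/2327356 = 608039/1394768 + 2797776/2327356 = 608039*(1/1394768) + 2797776*(1/2327356) = 608039/1394768 + 699444/581839 = 1329342912713/811530418352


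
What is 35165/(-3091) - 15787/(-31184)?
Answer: -1047787743/96389744 ≈ -10.870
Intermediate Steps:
35165/(-3091) - 15787/(-31184) = 35165*(-1/3091) - 15787*(-1/31184) = -35165/3091 + 15787/31184 = -1047787743/96389744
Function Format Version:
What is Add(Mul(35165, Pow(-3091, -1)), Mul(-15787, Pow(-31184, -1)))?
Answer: Rational(-1047787743, 96389744) ≈ -10.870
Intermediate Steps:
Add(Mul(35165, Pow(-3091, -1)), Mul(-15787, Pow(-31184, -1))) = Add(Mul(35165, Rational(-1, 3091)), Mul(-15787, Rational(-1, 31184))) = Add(Rational(-35165, 3091), Rational(15787, 31184)) = Rational(-1047787743, 96389744)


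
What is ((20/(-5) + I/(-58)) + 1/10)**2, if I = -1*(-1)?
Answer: 322624/21025 ≈ 15.345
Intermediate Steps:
I = 1
((20/(-5) + I/(-58)) + 1/10)**2 = ((20/(-5) + 1/(-58)) + 1/10)**2 = ((20*(-1/5) + 1*(-1/58)) + 1/10)**2 = ((-4 - 1/58) + 1/10)**2 = (-233/58 + 1/10)**2 = (-568/145)**2 = 322624/21025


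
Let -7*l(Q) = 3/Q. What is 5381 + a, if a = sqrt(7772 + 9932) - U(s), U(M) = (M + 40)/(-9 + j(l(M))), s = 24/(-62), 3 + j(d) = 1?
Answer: 1836149/341 + 2*sqrt(4426) ≈ 5517.7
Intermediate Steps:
l(Q) = -3/(7*Q)
j(d) = -2 (j(d) = -3 + 1 = -2)
s = -12/31 (s = 24*(-1/62) = -12/31 ≈ -0.38710)
U(M) = -40/11 - M/11 (U(M) = (M + 40)/(-9 - 2) = (40 + M)/(-11) = (40 + M)*(-1/11) = -40/11 - M/11)
a = 1228/341 + 2*sqrt(4426) (a = sqrt(7772 + 9932) - (-40/11 - 1/11*(-12/31)) = sqrt(17704) - (-40/11 + 12/341) = 2*sqrt(4426) - 1*(-1228/341) = 2*sqrt(4426) + 1228/341 = 1228/341 + 2*sqrt(4426) ≈ 136.66)
5381 + a = 5381 + (1228/341 + 2*sqrt(4426)) = 1836149/341 + 2*sqrt(4426)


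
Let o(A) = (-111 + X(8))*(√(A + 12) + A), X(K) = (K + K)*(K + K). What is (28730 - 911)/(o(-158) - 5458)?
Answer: -394584696/403906537 - 4033755*I*√146/807813074 ≈ -0.97692 - 0.060336*I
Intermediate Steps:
X(K) = 4*K² (X(K) = (2*K)*(2*K) = 4*K²)
o(A) = 145*A + 145*√(12 + A) (o(A) = (-111 + 4*8²)*(√(A + 12) + A) = (-111 + 4*64)*(√(12 + A) + A) = (-111 + 256)*(A + √(12 + A)) = 145*(A + √(12 + A)) = 145*A + 145*√(12 + A))
(28730 - 911)/(o(-158) - 5458) = (28730 - 911)/((145*(-158) + 145*√(12 - 158)) - 5458) = 27819/((-22910 + 145*√(-146)) - 5458) = 27819/((-22910 + 145*(I*√146)) - 5458) = 27819/((-22910 + 145*I*√146) - 5458) = 27819/(-28368 + 145*I*√146)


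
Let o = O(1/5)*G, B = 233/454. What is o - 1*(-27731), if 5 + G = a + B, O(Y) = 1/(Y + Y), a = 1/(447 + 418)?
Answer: 4354334853/157084 ≈ 27720.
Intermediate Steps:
B = 233/454 (B = 233*(1/454) = 233/454 ≈ 0.51322)
a = 1/865 ≈ 0.0011561
O(Y) = 1/(2*Y)
G = -1761551/392710 (G = -5 + (1/865 + 233/454) = -5 + 201999/392710 = -1761551/392710 ≈ -4.4856)
o = -1761551/157084 (o = (1/(2*(1/5)))*(-1761551/392710) = (1/(2*(⅕)))*(-1761551/392710) = ((½)*5)*(-1761551/392710) = (5/2)*(-1761551/392710) = -1761551/157084 ≈ -11.214)
o - 1*(-27731) = -1761551/157084 - 1*(-27731) = -1761551/157084 + 27731 = 4354334853/157084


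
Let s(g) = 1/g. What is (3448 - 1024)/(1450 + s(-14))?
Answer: 33936/20299 ≈ 1.6718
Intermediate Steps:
(3448 - 1024)/(1450 + s(-14)) = (3448 - 1024)/(1450 + 1/(-14)) = 2424/(1450 - 1/14) = 2424/(20299/14) = 2424*(14/20299) = 33936/20299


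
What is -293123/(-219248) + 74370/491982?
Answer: 26752785591/17977678256 ≈ 1.4881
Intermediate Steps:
-293123/(-219248) + 74370/491982 = -293123*(-1/219248) + 74370*(1/491982) = 293123/219248 + 12395/81997 = 26752785591/17977678256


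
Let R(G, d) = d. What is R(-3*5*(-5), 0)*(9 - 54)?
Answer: 0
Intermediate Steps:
R(-3*5*(-5), 0)*(9 - 54) = 0*(9 - 54) = 0*(-45) = 0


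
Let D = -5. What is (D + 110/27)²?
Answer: 625/729 ≈ 0.85734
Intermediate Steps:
(D + 110/27)² = (-5 + 110/27)² = (-25/27)² = 625/729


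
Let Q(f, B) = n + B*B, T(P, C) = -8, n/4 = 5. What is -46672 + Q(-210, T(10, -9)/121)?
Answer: -683031868/14641 ≈ -46652.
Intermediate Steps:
n = 20 (n = 4*5 = 20)
Q(f, B) = 20 + B**2 (Q(f, B) = 20 + B*B = 20 + B**2)
-46672 + Q(-210, T(10, -9)/121) = -46672 + (20 + (-8/121)**2) = -46672 + (20 + 64/14641) = -46672 + 292884/14641 = -683031868/14641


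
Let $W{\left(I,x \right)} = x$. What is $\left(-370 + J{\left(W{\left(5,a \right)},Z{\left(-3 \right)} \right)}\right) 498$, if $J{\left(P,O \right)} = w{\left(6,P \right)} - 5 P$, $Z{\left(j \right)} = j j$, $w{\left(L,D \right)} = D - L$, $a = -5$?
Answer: $-177288$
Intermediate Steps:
$Z{\left(j \right)} = j^{2}$
$J{\left(P,O \right)} = -6 - 4 P$ ($J{\left(P,O \right)} = \left(P - 6\right) - 5 P = \left(-6 + P\right) - 5 P = -6 - 4 P$)
$\left(-370 + J{\left(W{\left(5,a \right)},Z{\left(-3 \right)} \right)}\right) 498 = \left(-370 - -14\right) 498 = \left(-370 + \left(-6 + 20\right)\right) 498 = \left(-370 + 14\right) 498 = \left(-356\right) 498 = -177288$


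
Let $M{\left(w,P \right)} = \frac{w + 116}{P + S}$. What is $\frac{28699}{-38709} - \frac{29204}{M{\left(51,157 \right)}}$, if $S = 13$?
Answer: $- \frac{17471144623}{587673} \approx -29729.0$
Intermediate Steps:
$M{\left(w,P \right)} = \frac{116 + w}{13 + P}$ ($M{\left(w,P \right)} = \frac{w + 116}{P + 13} = \frac{116 + w}{13 + P}$)
$\frac{28699}{-38709} - \frac{29204}{M{\left(51,157 \right)}} = \frac{28699}{-38709} - \frac{29204}{\frac{1}{13 + 157} \left(116 + 51\right)} = 28699 \left(- \frac{1}{38709}\right) - \frac{29204}{\frac{1}{170} \cdot 167} = - \frac{2609}{3519} - \frac{29204}{\frac{1}{170} \cdot 167} = - \frac{2609}{3519} - \frac{29204}{\frac{167}{170}} = - \frac{2609}{3519} - \frac{4964680}{167} = - \frac{17471144623}{587673}$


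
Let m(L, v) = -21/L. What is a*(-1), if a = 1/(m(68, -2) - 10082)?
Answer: 68/685597 ≈ 9.9184e-5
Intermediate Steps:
a = -68/685597 (a = 1/(-21/68 - 10082) = 1/(-685597/68) = -68/685597 ≈ -9.9184e-5)
a*(-1) = -68/685597*(-1) = 68/685597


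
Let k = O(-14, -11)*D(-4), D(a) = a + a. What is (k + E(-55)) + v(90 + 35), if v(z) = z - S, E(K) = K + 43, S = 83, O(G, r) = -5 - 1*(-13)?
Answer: -34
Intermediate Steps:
O(G, r) = 8 (O(G, r) = -5 + 13 = 8)
E(K) = 43 + K
D(a) = 2*a
k = -64 (k = 8*(2*(-4)) = 8*(-8) = -64)
v(z) = -83 + z (v(z) = z - 1*83 = z - 83 = -83 + z)
(k + E(-55)) + v(90 + 35) = (-64 + (43 - 55)) + (-83 + (90 + 35)) = (-64 - 12) + (-83 + 125) = -76 + 42 = -34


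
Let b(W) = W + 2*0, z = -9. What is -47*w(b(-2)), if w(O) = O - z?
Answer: -329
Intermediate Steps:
b(W) = W (b(W) = W + 0 = W)
w(O) = 9 + O (w(O) = O - 1*(-9) = O + 9 = 9 + O)
-47*w(b(-2)) = -47*(9 - 2) = -47*7 = -329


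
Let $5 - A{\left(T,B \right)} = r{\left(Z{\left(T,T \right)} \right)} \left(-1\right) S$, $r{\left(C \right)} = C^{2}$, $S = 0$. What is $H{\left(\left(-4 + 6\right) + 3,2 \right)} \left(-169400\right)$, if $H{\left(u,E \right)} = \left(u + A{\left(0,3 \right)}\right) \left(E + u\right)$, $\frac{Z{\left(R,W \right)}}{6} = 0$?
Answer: $-11858000$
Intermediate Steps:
$Z{\left(R,W \right)} = 0$ ($Z{\left(R,W \right)} = 6 \cdot 0 = 0$)
$A{\left(T,B \right)} = 5$ ($A{\left(T,B \right)} = 5 - 0^{2} \left(-1\right) 0 = 5 - 0 \left(-1\right) 0 = 5 - 0 \cdot 0 = 5 - 0 = 5 + 0 = 5$)
$H{\left(u,E \right)} = \left(5 + u\right) \left(E + u\right)$ ($H{\left(u,E \right)} = \left(u + 5\right) \left(E + u\right) = \left(5 + u\right) \left(E + u\right)$)
$H{\left(\left(-4 + 6\right) + 3,2 \right)} \left(-169400\right) = \left(\left(\left(-4 + 6\right) + 3\right)^{2} + 5 \cdot 2 + 5 \left(\left(-4 + 6\right) + 3\right) + 2 \left(\left(-4 + 6\right) + 3\right)\right) \left(-169400\right) = \left(\left(2 + 3\right)^{2} + 10 + 5 \left(2 + 3\right) + 2 \left(2 + 3\right)\right) \left(-169400\right) = \left(5^{2} + 10 + 5 \cdot 5 + 2 \cdot 5\right) \left(-169400\right) = \left(25 + 10 + 25 + 10\right) \left(-169400\right) = 70 \left(-169400\right) = -11858000$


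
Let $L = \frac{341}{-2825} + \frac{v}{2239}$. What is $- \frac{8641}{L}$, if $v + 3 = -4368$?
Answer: $\frac{54655837175}{13111574} \approx 4168.5$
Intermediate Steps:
$v = -4371$ ($v = -3 - 4368 = -4371$)
$L = - \frac{13111574}{6325175}$ ($L = \frac{341}{-2825} - \frac{4371}{2239} = 341 \left(- \frac{1}{2825}\right) - \frac{4371}{2239} = - \frac{341}{2825} - \frac{4371}{2239} = - \frac{13111574}{6325175} \approx -2.0729$)
$- \frac{8641}{L} = - \frac{8641}{- \frac{13111574}{6325175}} = \left(-8641\right) \left(- \frac{6325175}{13111574}\right) = \frac{54655837175}{13111574}$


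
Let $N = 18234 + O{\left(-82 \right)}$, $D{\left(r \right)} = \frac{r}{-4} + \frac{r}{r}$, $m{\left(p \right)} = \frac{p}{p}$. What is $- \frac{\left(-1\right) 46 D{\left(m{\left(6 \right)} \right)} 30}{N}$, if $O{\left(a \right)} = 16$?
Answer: $\frac{207}{3650} \approx 0.056712$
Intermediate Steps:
$m{\left(p \right)} = 1$
$D{\left(r \right)} = 1 - \frac{r}{4}$ ($D{\left(r \right)} = r \left(- \frac{1}{4}\right) + 1 = - \frac{r}{4} + 1 = 1 - \frac{r}{4}$)
$N = 18250$ ($N = 18234 + 16 = 18250$)
$- \frac{\left(-1\right) 46 D{\left(m{\left(6 \right)} \right)} 30}{N} = - \frac{\left(-1\right) 46 \left(1 - \frac{1}{4}\right) 30}{18250} = - \frac{- 46 \left(1 - \frac{1}{4}\right) 30}{18250} = - \frac{\left(-46\right) \frac{3}{4} \cdot 30}{18250} = - \frac{\left(- \frac{69}{2}\right) 30}{18250} = - \frac{-1035}{18250} = \left(-1\right) \left(- \frac{207}{3650}\right) = \frac{207}{3650}$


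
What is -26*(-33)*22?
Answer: 18876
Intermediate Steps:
-26*(-33)*22 = 858*22 = 18876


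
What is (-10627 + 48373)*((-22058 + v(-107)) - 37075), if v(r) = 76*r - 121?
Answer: -2543551956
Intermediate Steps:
v(r) = -121 + 76*r
(-10627 + 48373)*((-22058 + v(-107)) - 37075) = (-10627 + 48373)*((-22058 + (-121 + 76*(-107))) - 37075) = 37746*((-22058 + (-121 - 8132)) - 37075) = 37746*((-22058 - 8253) - 37075) = 37746*(-30311 - 37075) = 37746*(-67386) = -2543551956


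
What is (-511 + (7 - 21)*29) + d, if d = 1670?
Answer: 753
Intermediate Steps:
(-511 + (7 - 21)*29) + d = (-511 + (7 - 21)*29) + 1670 = (-511 - 14*29) + 1670 = (-511 - 406) + 1670 = -917 + 1670 = 753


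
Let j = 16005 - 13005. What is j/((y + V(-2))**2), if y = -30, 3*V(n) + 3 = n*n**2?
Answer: 27000/10201 ≈ 2.6468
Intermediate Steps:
V(n) = -1 + n**3/3 (V(n) = -1 + (n*n**2)/3 = -1 + n**3/3)
j = 3000
j/((y + V(-2))**2) = 3000/((-30 + (-1 + (1/3)*(-2)**3))**2) = 3000/((-30 + (-1 + (1/3)*(-8)))**2) = 3000/((-30 + (-1 - 8/3))**2) = 3000/((-30 - 11/3)**2) = 3000/((-101/3)**2) = 3000/(10201/9) = 3000*(9/10201) = 27000/10201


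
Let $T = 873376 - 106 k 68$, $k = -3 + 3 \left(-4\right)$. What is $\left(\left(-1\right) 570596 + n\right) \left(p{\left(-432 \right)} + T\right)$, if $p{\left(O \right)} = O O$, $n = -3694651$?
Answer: $-4982320325640$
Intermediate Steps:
$k = -15$ ($k = -3 - 12 = -15$)
$p{\left(O \right)} = O^{2}$
$T = 981496$ ($T = 873376 - 106 \left(-15\right) 68 = 873376 - \left(-1590\right) 68 = 873376 - -108120 = 873376 + 108120 = 981496$)
$\left(\left(-1\right) 570596 + n\right) \left(p{\left(-432 \right)} + T\right) = \left(\left(-1\right) 570596 - 3694651\right) \left(\left(-432\right)^{2} + 981496\right) = \left(-570596 - 3694651\right) \left(186624 + 981496\right) = \left(-4265247\right) 1168120 = -4982320325640$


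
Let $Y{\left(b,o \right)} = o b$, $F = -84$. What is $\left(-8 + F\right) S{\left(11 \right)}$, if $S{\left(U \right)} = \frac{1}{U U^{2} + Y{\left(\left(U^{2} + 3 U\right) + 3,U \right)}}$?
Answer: $- \frac{46}{1529} \approx -0.030085$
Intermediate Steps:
$Y{\left(b,o \right)} = b o$
$S{\left(U \right)} = \frac{1}{U^{3} + U \left(3 + U^{2} + 3 U\right)}$ ($S{\left(U \right)} = \frac{1}{U U^{2} + \left(\left(U^{2} + 3 U\right) + 3\right) U} = \frac{1}{U^{3} + \left(3 + U^{2} + 3 U\right) U} = \frac{1}{U^{3} + U \left(3 + U^{2} + 3 U\right)}$)
$\left(-8 + F\right) S{\left(11 \right)} = \left(-8 - 84\right) \frac{1}{11 \left(3 + 2 \cdot 11^{2} + 3 \cdot 11\right)} = - 92 \frac{1}{11 \left(3 + 2 \cdot 121 + 33\right)} = - 92 \frac{1}{11 \left(3 + 242 + 33\right)} = - 92 \frac{1}{11 \cdot 278} = - 92 \cdot \frac{1}{11} \cdot \frac{1}{278} = \left(-92\right) \frac{1}{3058} = - \frac{46}{1529}$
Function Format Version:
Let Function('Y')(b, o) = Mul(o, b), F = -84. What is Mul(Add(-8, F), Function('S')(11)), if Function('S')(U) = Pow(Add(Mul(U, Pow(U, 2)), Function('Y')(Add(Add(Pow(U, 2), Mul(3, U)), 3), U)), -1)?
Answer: Rational(-46, 1529) ≈ -0.030085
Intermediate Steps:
Function('Y')(b, o) = Mul(b, o)
Function('S')(U) = Pow(Add(Pow(U, 3), Mul(U, Add(3, Pow(U, 2), Mul(3, U)))), -1) (Function('S')(U) = Pow(Add(Mul(U, Pow(U, 2)), Mul(Add(Add(Pow(U, 2), Mul(3, U)), 3), U)), -1) = Pow(Add(Pow(U, 3), Mul(Add(3, Pow(U, 2), Mul(3, U)), U)), -1) = Pow(Add(Pow(U, 3), Mul(U, Add(3, Pow(U, 2), Mul(3, U)))), -1))
Mul(Add(-8, F), Function('S')(11)) = Mul(Add(-8, -84), Mul(Pow(11, -1), Pow(Add(3, Mul(2, Pow(11, 2)), Mul(3, 11)), -1))) = Mul(-92, Mul(Rational(1, 11), Pow(Add(3, Mul(2, 121), 33), -1))) = Mul(-92, Mul(Rational(1, 11), Pow(Add(3, 242, 33), -1))) = Mul(-92, Mul(Rational(1, 11), Pow(278, -1))) = Mul(-92, Mul(Rational(1, 11), Rational(1, 278))) = Mul(-92, Rational(1, 3058)) = Rational(-46, 1529)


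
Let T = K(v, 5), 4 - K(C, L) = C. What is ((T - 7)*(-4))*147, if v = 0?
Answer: 1764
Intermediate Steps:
K(C, L) = 4 - C
T = 4 (T = 4 - 1*0 = 4 + 0 = 4)
((T - 7)*(-4))*147 = ((4 - 7)*(-4))*147 = -3*(-4)*147 = 12*147 = 1764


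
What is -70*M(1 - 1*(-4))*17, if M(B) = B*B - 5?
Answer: -23800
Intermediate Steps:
M(B) = -5 + B**2 (M(B) = B**2 - 5 = -5 + B**2)
-70*M(1 - 1*(-4))*17 = -70*(-5 + (1 - 1*(-4))**2)*17 = -70*(-5 + (1 + 4)**2)*17 = -70*(-5 + 5**2)*17 = -70*(-5 + 25)*17 = -70*20*17 = -1400*17 = -23800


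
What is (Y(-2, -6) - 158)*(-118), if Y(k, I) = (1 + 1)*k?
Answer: 19116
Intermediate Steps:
Y(k, I) = 2*k
(Y(-2, -6) - 158)*(-118) = (2*(-2) - 158)*(-118) = (-4 - 158)*(-118) = -162*(-118) = 19116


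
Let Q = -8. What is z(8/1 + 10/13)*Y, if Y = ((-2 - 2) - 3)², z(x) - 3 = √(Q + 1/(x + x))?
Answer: 147 + 49*I*√103227/114 ≈ 147.0 + 138.1*I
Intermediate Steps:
z(x) = 3 + √(-8 + 1/(2*x)) (z(x) = 3 + √(-8 + 1/(x + x)) = 3 + √(-8 + 1/(2*x)))
Y = 49 (Y = (-4 - 3)² = (-7)² = 49)
z(8/1 + 10/13)*Y = (3 + √(-32 + 2/(8/1 + 10/13))/2)*49 = (3 + √(-32 + 2/(8*1 + 10*(1/13)))/2)*49 = (3 + √(-32 + 2/(8 + 10/13))/2)*49 = (3 + √(-32 + 2/(114/13))/2)*49 = (3 + √(-32 + 2*(13/114))/2)*49 = (3 + √(-32 + 13/57)/2)*49 = (3 + √(-1811/57)/2)*49 = (3 + (I*√103227/57)/2)*49 = (3 + I*√103227/114)*49 = 147 + 49*I*√103227/114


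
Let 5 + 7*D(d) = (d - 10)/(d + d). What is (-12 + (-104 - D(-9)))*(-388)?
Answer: 2821730/63 ≈ 44789.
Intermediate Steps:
D(d) = -5/7 + (-10 + d)/(14*d) (D(d) = -5/7 + ((d - 10)/(d + d))/7 = -5/7 + ((-10 + d)/((2*d)))/7 = -5/7 + ((-10 + d)*(1/(2*d)))/7 = -5/7 + ((-10 + d)/(2*d))/7 = -5/7 + (-10 + d)/(14*d))
(-12 + (-104 - D(-9)))*(-388) = (-12 + (-104 - (-10 - 9*(-9))/(14*(-9))))*(-388) = (-12 + (-104 - (-1)*(-10 + 81)/(14*9)))*(-388) = (-12 + (-104 - (-1)*71/(14*9)))*(-388) = (-12 + (-104 - 1*(-71/126)))*(-388) = (-12 + (-104 + 71/126))*(-388) = (-12 - 13033/126)*(-388) = -14545/126*(-388) = 2821730/63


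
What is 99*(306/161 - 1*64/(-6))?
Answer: 200310/161 ≈ 1244.2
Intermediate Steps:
99*(306/161 - 1*64/(-6)) = 99*(306*(1/161) - 64*(-1/6)) = 99*(306/161 + 32/3) = 99*(6070/483) = 200310/161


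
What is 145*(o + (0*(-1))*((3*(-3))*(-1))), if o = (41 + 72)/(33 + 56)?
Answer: 16385/89 ≈ 184.10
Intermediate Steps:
o = 113/89 ≈ 1.2697
145*(o + (0*(-1))*((3*(-3))*(-1))) = 145*(113/89 + (0*(-1))*((3*(-3))*(-1))) = 145*(113/89 + 0*(-9*(-1))) = 145*(113/89 + 0*9) = 145*(113/89 + 0) = 145*(113/89) = 16385/89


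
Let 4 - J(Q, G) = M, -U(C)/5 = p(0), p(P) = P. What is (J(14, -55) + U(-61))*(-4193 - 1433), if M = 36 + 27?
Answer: 331934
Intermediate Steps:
U(C) = 0 (U(C) = -5*0 = 0)
M = 63
J(Q, G) = -59 (J(Q, G) = 4 - 1*63 = 4 - 63 = -59)
(J(14, -55) + U(-61))*(-4193 - 1433) = (-59 + 0)*(-4193 - 1433) = -59*(-5626) = 331934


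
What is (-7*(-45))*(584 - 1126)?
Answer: -170730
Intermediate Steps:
(-7*(-45))*(584 - 1126) = 315*(-542) = -170730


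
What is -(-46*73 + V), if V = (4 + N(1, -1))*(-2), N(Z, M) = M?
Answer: 3364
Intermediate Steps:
V = -6 (V = (4 - 1)*(-2) = 3*(-2) = -6)
-(-46*73 + V) = -(-46*73 - 6) = -(-3358 - 6) = -1*(-3364) = 3364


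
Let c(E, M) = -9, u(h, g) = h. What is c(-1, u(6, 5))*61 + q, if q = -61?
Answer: -610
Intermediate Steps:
c(-1, u(6, 5))*61 + q = -9*61 - 61 = -549 - 61 = -610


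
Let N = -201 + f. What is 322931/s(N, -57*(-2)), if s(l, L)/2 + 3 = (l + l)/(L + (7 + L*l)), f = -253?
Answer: -16674542185/307994 ≈ -54139.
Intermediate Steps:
N = -454 (N = -201 - 253 = -454)
s(l, L) = -6 + 4*l/(7 + L + L*l) (s(l, L) = -6 + 2*((l + l)/(L + (7 + L*l))) = -6 + 2*((2*l)/(7 + L + L*l)) = -6 + 2*(2*l/(7 + L + L*l)) = -6 + 4*l/(7 + L + L*l))
322931/s(N, -57*(-2)) = 322931/((2*(-21 - (-171)*(-2) + 2*(-454) - 3*(-57*(-2))*(-454))/(7 - 57*(-2) - 57*(-2)*(-454)))) = 322931/((2*(-21 - 3*114 - 908 - 3*114*(-454))/(7 + 114 + 114*(-454)))) = 322931/((2*(-21 - 342 - 908 + 155268)/(7 + 114 - 51756))) = 322931/((2*153997/(-51635))) = 322931/((2*(-1/51635)*153997)) = 322931/(-307994/51635) = 322931*(-51635/307994) = -16674542185/307994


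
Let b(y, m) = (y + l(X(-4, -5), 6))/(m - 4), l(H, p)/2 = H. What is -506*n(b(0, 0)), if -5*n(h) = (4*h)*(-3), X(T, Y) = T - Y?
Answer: 3036/5 ≈ 607.20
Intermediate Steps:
l(H, p) = 2*H
b(y, m) = (2 + y)/(-4 + m) (b(y, m) = (y + 2*(-4 - 1*(-5)))/(m - 4) = (y + 2*(-4 + 5))/(-4 + m) = (y + 2*1)/(-4 + m) = (y + 2)/(-4 + m) = (2 + y)/(-4 + m))
n(h) = 12*h/5 (n(h) = -4*h*(-3)/5 = -(-12)*h/5 = 12*h/5)
-506*n(b(0, 0)) = -6072*(2 + 0)/(-4 + 0)/5 = -6072*2/(-4)/5 = -6072*(-1/4*2)/5 = -6072*(-1)/(5*2) = -506*(-6/5) = 3036/5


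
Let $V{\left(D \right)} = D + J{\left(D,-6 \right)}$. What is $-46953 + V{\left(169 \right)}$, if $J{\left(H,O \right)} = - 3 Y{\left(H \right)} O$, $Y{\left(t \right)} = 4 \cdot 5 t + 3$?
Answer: $14110$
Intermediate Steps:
$Y{\left(t \right)} = 3 + 20 t$ ($Y{\left(t \right)} = 20 t + 3 = 3 + 20 t$)
$J{\left(H,O \right)} = O \left(-9 - 60 H\right)$ ($J{\left(H,O \right)} = - 3 \left(3 + 20 H\right) O = \left(-9 - 60 H\right) O = O \left(-9 - 60 H\right)$)
$V{\left(D \right)} = 54 + 361 D$ ($V{\left(D \right)} = D - - 18 \left(3 + 20 D\right) = D + \left(54 + 360 D\right) = 54 + 361 D$)
$-46953 + V{\left(169 \right)} = -46953 + \left(54 + 361 \cdot 169\right) = -46953 + \left(54 + 61009\right) = -46953 + 61063 = 14110$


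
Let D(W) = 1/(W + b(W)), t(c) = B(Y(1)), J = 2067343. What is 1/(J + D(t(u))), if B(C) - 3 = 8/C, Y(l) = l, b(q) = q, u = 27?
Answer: 22/45481547 ≈ 4.8371e-7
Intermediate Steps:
B(C) = 3 + 8/C
t(c) = 11 (t(c) = 3 + 8/1 = 3 + 8*1 = 3 + 8 = 11)
D(W) = 1/(2*W) (D(W) = 1/(W + W) = 1/(2*W))
1/(J + D(t(u))) = 1/(2067343 + (½)/11) = 1/(2067343 + (½)*(1/11)) = 1/(2067343 + 1/22) = 1/(45481547/22) = 22/45481547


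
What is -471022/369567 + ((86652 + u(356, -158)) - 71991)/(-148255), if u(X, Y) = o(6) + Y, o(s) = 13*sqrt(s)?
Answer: -75191196811/54790155585 - 13*sqrt(6)/148255 ≈ -1.3726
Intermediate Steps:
u(X, Y) = Y + 13*sqrt(6) (u(X, Y) = 13*sqrt(6) + Y = Y + 13*sqrt(6))
-471022/369567 + ((86652 + u(356, -158)) - 71991)/(-148255) = -471022/369567 + ((86652 + (-158 + 13*sqrt(6))) - 71991)/(-148255) = -471022*1/369567 + ((86494 + 13*sqrt(6)) - 71991)*(-1/148255) = -471022/369567 + (14503 + 13*sqrt(6))*(-1/148255) = -471022/369567 + (-14503/148255 - 13*sqrt(6)/148255) = -75191196811/54790155585 - 13*sqrt(6)/148255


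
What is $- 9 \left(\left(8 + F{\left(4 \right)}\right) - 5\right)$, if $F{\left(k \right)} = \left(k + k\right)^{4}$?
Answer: $-36891$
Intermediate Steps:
$F{\left(k \right)} = 16 k^{4}$ ($F{\left(k \right)} = \left(2 k\right)^{4} = 16 k^{4}$)
$- 9 \left(\left(8 + F{\left(4 \right)}\right) - 5\right) = - 9 \left(\left(8 + 16 \cdot 4^{4}\right) - 5\right) = - 9 \left(\left(8 + 16 \cdot 256\right) - 5\right) = - 9 \left(\left(8 + 4096\right) - 5\right) = - 9 \left(4104 - 5\right) = \left(-9\right) 4099 = -36891$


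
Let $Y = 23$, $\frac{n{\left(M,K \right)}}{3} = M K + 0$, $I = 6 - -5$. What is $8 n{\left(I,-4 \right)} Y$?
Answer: $-24288$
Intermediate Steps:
$I = 11$ ($I = 6 + 5 = 11$)
$n{\left(M,K \right)} = 3 K M$ ($n{\left(M,K \right)} = 3 \left(M K + 0\right) = 3 \left(K M + 0\right) = 3 K M$)
$8 n{\left(I,-4 \right)} Y = 8 \cdot 3 \left(-4\right) 11 \cdot 23 = 8 \left(-132\right) 23 = \left(-1056\right) 23 = -24288$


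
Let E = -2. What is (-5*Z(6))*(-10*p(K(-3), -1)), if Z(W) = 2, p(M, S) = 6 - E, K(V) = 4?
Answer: 800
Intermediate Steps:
p(M, S) = 8 (p(M, S) = 6 - 1*(-2) = 6 + 2 = 8)
(-5*Z(6))*(-10*p(K(-3), -1)) = (-5*2)*(-10*8) = -(-20)*40 = -10*(-80) = 800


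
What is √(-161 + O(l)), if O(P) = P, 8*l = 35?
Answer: I*√2506/4 ≈ 12.515*I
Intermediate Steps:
l = 35/8 (l = (⅛)*35 = 35/8 ≈ 4.3750)
√(-161 + O(l)) = √(-161 + 35/8) = √(-1253/8) = I*√2506/4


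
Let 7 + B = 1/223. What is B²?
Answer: 2433600/49729 ≈ 48.937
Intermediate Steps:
B = -1560/223 (B = -7 + 1/223 = -1560/223 ≈ -6.9955)
B² = (-1560/223)² = 2433600/49729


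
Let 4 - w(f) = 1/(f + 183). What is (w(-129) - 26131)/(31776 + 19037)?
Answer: -1410859/2743902 ≈ -0.51418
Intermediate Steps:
w(f) = 4 - 1/(183 + f) (w(f) = 4 - 1/(f + 183) = 4 - 1/(183 + f))
(w(-129) - 26131)/(31776 + 19037) = ((731 + 4*(-129))/(183 - 129) - 26131)/(31776 + 19037) = ((731 - 516)/54 - 26131)/50813 = ((1/54)*215 - 26131)*(1/50813) = (215/54 - 26131)*(1/50813) = -1410859/54*1/50813 = -1410859/2743902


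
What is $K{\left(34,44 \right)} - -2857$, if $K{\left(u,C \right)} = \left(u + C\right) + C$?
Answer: $2979$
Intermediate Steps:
$K{\left(u,C \right)} = u + 2 C$ ($K{\left(u,C \right)} = \left(C + u\right) + C = u + 2 C$)
$K{\left(34,44 \right)} - -2857 = \left(34 + 2 \cdot 44\right) - -2857 = \left(34 + 88\right) + 2857 = 122 + 2857 = 2979$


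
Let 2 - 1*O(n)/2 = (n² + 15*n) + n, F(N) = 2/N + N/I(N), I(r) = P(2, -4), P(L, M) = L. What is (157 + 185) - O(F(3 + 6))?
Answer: 86461/162 ≈ 533.71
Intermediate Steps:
I(r) = 2
F(N) = N/2 + 2/N (F(N) = 2/N + N/2 = N/2 + 2/N)
O(n) = 4 - 32*n - 2*n² (O(n) = 4 - 2*((n² + 15*n) + n) = 4 - 2*(n² + 16*n) = 4 + (-32*n - 2*n²) = 4 - 32*n - 2*n²)
(157 + 185) - O(F(3 + 6)) = (157 + 185) - (4 - 32*((3 + 6)/2 + 2/(3 + 6)) - 2*((3 + 6)/2 + 2/(3 + 6))²) = 342 - (4 - 32*((½)*9 + 2/9) - 2*((½)*9 + 2/9)²) = 342 - (4 - 32*(9/2 + 2*(⅑)) - 2*(9/2 + 2*(⅑))²) = 342 - (4 - 32*(9/2 + 2/9) - 2*(9/2 + 2/9)²) = 342 - (4 - 32*85/18 - 2*(85/18)²) = 342 - (4 - 1360/9 - 2*7225/324) = 342 - (4 - 1360/9 - 7225/162) = 342 - 1*(-31057/162) = 342 + 31057/162 = 86461/162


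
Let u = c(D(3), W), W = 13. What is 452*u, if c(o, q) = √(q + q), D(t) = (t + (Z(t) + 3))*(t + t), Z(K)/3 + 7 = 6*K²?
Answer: 452*√26 ≈ 2304.8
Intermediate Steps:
Z(K) = -21 + 18*K² (Z(K) = -21 + 3*(6*K²) = -21 + 18*K²)
D(t) = 2*t*(-18 + t + 18*t²) (D(t) = (t + ((-21 + 18*t²) + 3))*(t + t) = (t + (-18 + 18*t²))*(2*t) = (-18 + t + 18*t²)*(2*t) = 2*t*(-18 + t + 18*t²))
c(o, q) = √2*√q (c(o, q) = √(2*q) = √2*√q)
u = √26 (u = √2*√13 = √26 ≈ 5.0990)
452*u = 452*√26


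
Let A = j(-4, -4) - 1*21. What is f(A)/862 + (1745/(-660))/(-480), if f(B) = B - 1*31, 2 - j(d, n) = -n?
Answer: -1560301/27308160 ≈ -0.057137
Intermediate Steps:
j(d, n) = 2 + n (j(d, n) = 2 - (-1)*n = 2 + n)
A = -23 (A = (2 - 4) - 1*21 = -2 - 21 = -23)
f(B) = -31 + B (f(B) = B - 31 = -31 + B)
f(A)/862 + (1745/(-660))/(-480) = (-31 - 23)/862 + (1745/(-660))/(-480) = -54*1/862 + (1745*(-1/660))*(-1/480) = -27/431 - 349/132*(-1/480) = -27/431 + 349/63360 = -1560301/27308160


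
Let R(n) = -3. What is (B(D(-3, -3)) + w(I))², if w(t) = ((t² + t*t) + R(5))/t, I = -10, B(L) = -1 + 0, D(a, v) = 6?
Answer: 42849/100 ≈ 428.49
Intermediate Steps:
B(L) = -1
w(t) = (-3 + 2*t²)/t (w(t) = ((t² + t*t) - 3)/t = ((t² + t²) - 3)/t = (2*t² - 3)/t = (-3 + 2*t²)/t)
(B(D(-3, -3)) + w(I))² = (-1 + (-3/(-10) + 2*(-10)))² = (-1 + (-3*(-⅒) - 20))² = (-1 + (3/10 - 20))² = (-1 - 197/10)² = (-207/10)² = 42849/100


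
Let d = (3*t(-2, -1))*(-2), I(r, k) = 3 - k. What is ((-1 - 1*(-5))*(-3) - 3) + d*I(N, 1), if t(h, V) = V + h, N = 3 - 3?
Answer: 21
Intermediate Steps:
N = 0
d = 18 (d = (3*(-1 - 2))*(-2) = (3*(-3))*(-2) = -9*(-2) = 18)
((-1 - 1*(-5))*(-3) - 3) + d*I(N, 1) = ((-1 - 1*(-5))*(-3) - 3) + 18*(3 - 1*1) = ((-1 + 5)*(-3) - 3) + 18*(3 - 1) = (4*(-3) - 3) + 18*2 = (-12 - 3) + 36 = -15 + 36 = 21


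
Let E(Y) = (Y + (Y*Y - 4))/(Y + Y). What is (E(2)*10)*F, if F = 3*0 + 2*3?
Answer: 30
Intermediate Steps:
E(Y) = (-4 + Y + Y**2)/(2*Y) (E(Y) = (Y + (Y**2 - 4))/((2*Y)) = (Y + (-4 + Y**2))*(1/(2*Y)) = (-4 + Y + Y**2)*(1/(2*Y)) = (-4 + Y + Y**2)/(2*Y))
F = 6 (F = 0 + 6 = 6)
(E(2)*10)*F = (((1/2)*(-4 + 2*(1 + 2))/2)*10)*6 = (((1/2)*(1/2)*(-4 + 2*3))*10)*6 = (((1/2)*(1/2)*(-4 + 6))*10)*6 = (((1/2)*(1/2)*2)*10)*6 = ((1/2)*10)*6 = 5*6 = 30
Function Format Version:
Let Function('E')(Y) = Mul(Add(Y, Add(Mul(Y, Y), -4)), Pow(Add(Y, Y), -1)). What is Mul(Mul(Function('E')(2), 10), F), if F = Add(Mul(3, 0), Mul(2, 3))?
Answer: 30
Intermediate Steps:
Function('E')(Y) = Mul(Rational(1, 2), Pow(Y, -1), Add(-4, Y, Pow(Y, 2))) (Function('E')(Y) = Mul(Add(Y, Add(Pow(Y, 2), -4)), Pow(Mul(2, Y), -1)) = Mul(Add(Y, Add(-4, Pow(Y, 2))), Mul(Rational(1, 2), Pow(Y, -1))) = Mul(Add(-4, Y, Pow(Y, 2)), Mul(Rational(1, 2), Pow(Y, -1))) = Mul(Rational(1, 2), Pow(Y, -1), Add(-4, Y, Pow(Y, 2))))
F = 6 (F = Add(0, 6) = 6)
Mul(Mul(Function('E')(2), 10), F) = Mul(Mul(Mul(Rational(1, 2), Pow(2, -1), Add(-4, Mul(2, Add(1, 2)))), 10), 6) = Mul(Mul(Mul(Rational(1, 2), Rational(1, 2), Add(-4, Mul(2, 3))), 10), 6) = Mul(Mul(Mul(Rational(1, 2), Rational(1, 2), Add(-4, 6)), 10), 6) = Mul(Mul(Mul(Rational(1, 2), Rational(1, 2), 2), 10), 6) = Mul(Mul(Rational(1, 2), 10), 6) = Mul(5, 6) = 30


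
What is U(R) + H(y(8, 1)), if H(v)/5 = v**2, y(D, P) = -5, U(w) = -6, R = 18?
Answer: 119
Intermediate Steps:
H(v) = 5*v**2
U(R) + H(y(8, 1)) = -6 + 5*(-5)**2 = -6 + 5*25 = -6 + 125 = 119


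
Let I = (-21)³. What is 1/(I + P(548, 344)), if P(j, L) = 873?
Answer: -1/8388 ≈ -0.00011922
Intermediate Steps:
I = -9261
1/(I + P(548, 344)) = 1/(-9261 + 873) = 1/(-8388) = -1/8388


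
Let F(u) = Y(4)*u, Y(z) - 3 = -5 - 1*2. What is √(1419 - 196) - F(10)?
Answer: 40 + √1223 ≈ 74.971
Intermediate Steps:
Y(z) = -4 (Y(z) = 3 + (-5 - 1*2) = 3 + (-5 - 2) = 3 - 7 = -4)
F(u) = -4*u
√(1419 - 196) - F(10) = √(1419 - 196) - (-4)*10 = √1223 - 1*(-40) = √1223 + 40 = 40 + √1223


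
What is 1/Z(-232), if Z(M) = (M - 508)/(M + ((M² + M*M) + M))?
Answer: -26796/185 ≈ -144.84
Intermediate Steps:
Z(M) = (-508 + M)/(2*M + 2*M²) (Z(M) = (-508 + M)/(M + ((M² + M²) + M)) = (-508 + M)/(M + (2*M² + M)) = (-508 + M)/(M + (M + 2*M²)) = (-508 + M)/(2*M + 2*M²))
1/Z(-232) = 1/((½)*(-508 - 232)/(-232*(1 - 232))) = 1/((½)*(-1/232)*(-740)/(-231)) = 1/((½)*(-1/232)*(-1/231)*(-740)) = 1/(-185/26796) = -26796/185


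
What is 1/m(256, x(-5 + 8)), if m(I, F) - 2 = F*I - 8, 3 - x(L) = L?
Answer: -⅙ ≈ -0.16667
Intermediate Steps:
x(L) = 3 - L
m(I, F) = -6 + F*I (m(I, F) = 2 + (F*I - 8) = 2 + (-8 + F*I) = -6 + F*I)
1/m(256, x(-5 + 8)) = 1/(-6 + (3 - (-5 + 8))*256) = 1/(-6 + (3 - 1*3)*256) = 1/(-6 + (3 - 3)*256) = 1/(-6 + 0*256) = 1/(-6 + 0) = 1/(-6) = -⅙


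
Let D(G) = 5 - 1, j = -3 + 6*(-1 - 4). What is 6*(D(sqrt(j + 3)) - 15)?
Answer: -66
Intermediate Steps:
j = -33 (j = -3 + 6*(-5) = -3 - 30 = -33)
D(G) = 4
6*(D(sqrt(j + 3)) - 15) = 6*(4 - 15) = 6*(-11) = -66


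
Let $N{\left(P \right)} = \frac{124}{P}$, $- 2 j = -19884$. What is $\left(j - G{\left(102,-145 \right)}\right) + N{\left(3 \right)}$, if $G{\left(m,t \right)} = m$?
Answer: $\frac{29644}{3} \approx 9881.3$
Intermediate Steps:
$j = 9942$ ($j = \left(- \frac{1}{2}\right) \left(-19884\right) = 9942$)
$\left(j - G{\left(102,-145 \right)}\right) + N{\left(3 \right)} = \left(9942 - 102\right) + \frac{124}{3} = \left(9942 - 102\right) + 124 \cdot \frac{1}{3} = 9840 + \frac{124}{3} = \frac{29644}{3}$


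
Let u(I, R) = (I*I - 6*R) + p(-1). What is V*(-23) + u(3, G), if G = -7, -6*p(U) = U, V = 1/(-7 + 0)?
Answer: 2287/42 ≈ 54.452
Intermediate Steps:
V = -⅐ (V = 1/(-7) = -⅐ ≈ -0.14286)
p(U) = -U/6
u(I, R) = ⅙ + I² - 6*R (u(I, R) = (I*I - 6*R) - ⅙*(-1) = (I² - 6*R) + ⅙ = ⅙ + I² - 6*R)
V*(-23) + u(3, G) = -⅐*(-23) + (⅙ + 3² - 6*(-7)) = 23/7 + (⅙ + 9 + 42) = 23/7 + 307/6 = 2287/42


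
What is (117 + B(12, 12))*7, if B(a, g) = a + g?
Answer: 987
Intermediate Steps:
(117 + B(12, 12))*7 = (117 + (12 + 12))*7 = (117 + 24)*7 = 141*7 = 987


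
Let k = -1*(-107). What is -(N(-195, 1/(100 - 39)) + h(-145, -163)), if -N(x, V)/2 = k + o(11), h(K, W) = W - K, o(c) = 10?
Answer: 252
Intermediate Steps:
k = 107
N(x, V) = -234 (N(x, V) = -2*(107 + 10) = -2*117 = -234)
-(N(-195, 1/(100 - 39)) + h(-145, -163)) = -(-234 + (-163 - 1*(-145))) = -(-234 + (-163 + 145)) = -(-234 - 18) = -1*(-252) = 252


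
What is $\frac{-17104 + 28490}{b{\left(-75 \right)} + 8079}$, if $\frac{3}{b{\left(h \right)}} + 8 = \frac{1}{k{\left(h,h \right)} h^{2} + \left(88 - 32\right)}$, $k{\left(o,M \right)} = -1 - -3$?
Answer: $\frac{343276514}{243562465} \approx 1.4094$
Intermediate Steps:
$k{\left(o,M \right)} = 2$ ($k{\left(o,M \right)} = -1 + 3 = 2$)
$b{\left(h \right)} = \frac{3}{-8 + \frac{1}{56 + 2 h^{2}}}$ ($b{\left(h \right)} = \frac{3}{-8 + \frac{1}{2 h^{2} + \left(88 - 32\right)}} = \frac{3}{-8 + \frac{1}{2 h^{2} + 56}} = \frac{3}{-8 + \frac{1}{56 + 2 h^{2}}}$)
$\frac{-17104 + 28490}{b{\left(-75 \right)} + 8079} = \frac{-17104 + 28490}{\frac{6 \left(-28 - \left(-75\right)^{2}\right)}{447 + 16 \left(-75\right)^{2}} + 8079} = \frac{11386}{\frac{6 \left(-28 - 5625\right)}{447 + 16 \cdot 5625} + 8079} = \frac{11386}{\frac{6 \left(-28 - 5625\right)}{447 + 90000} + 8079} = \frac{11386}{6 \cdot \frac{1}{90447} \left(-5653\right) + 8079} = \frac{11386}{- \frac{11306}{30149} + 8079} = \frac{11386}{\frac{243562465}{30149}} = 11386 \cdot \frac{30149}{243562465} = \frac{343276514}{243562465}$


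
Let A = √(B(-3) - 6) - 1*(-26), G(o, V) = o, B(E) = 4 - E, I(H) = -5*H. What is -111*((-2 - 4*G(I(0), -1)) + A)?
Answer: -2775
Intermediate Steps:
A = 27 (A = √((4 - 1*(-3)) - 6) - 1*(-26) = √((4 + 3) - 6) + 26 = √(7 - 6) + 26 = √1 + 26 = 1 + 26 = 27)
-111*((-2 - 4*G(I(0), -1)) + A) = -111*((-2 - (-20)*0) + 27) = -111*((-2 - 4*0) + 27) = -111*((-2 + 0) + 27) = -111*(-2 + 27) = -111*25 = -2775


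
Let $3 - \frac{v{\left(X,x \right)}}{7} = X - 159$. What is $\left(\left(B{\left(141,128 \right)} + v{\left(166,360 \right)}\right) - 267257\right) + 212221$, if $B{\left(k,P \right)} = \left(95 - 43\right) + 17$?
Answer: $-54995$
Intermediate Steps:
$v{\left(X,x \right)} = 1134 - 7 X$ ($v{\left(X,x \right)} = 21 - 7 \left(X - 159\right) = 21 - 7 \left(-159 + X\right) = 21 - \left(-1113 + 7 X\right) = 1134 - 7 X$)
$B{\left(k,P \right)} = 69$ ($B{\left(k,P \right)} = 52 + 17 = 69$)
$\left(\left(B{\left(141,128 \right)} + v{\left(166,360 \right)}\right) - 267257\right) + 212221 = \left(\left(69 + \left(1134 - 1162\right)\right) - 267257\right) + 212221 = \left(\left(69 - 28\right) - 267257\right) + 212221 = \left(41 - 267257\right) + 212221 = -267216 + 212221 = -54995$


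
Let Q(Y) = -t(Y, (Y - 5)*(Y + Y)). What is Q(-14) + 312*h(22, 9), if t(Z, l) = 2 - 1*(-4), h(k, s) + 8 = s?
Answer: 306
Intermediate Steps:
h(k, s) = -8 + s
t(Z, l) = 6 (t(Z, l) = 2 + 4 = 6)
Q(Y) = -6 (Q(Y) = -1*6 = -6)
Q(-14) + 312*h(22, 9) = -6 + 312*(-8 + 9) = -6 + 312*1 = -6 + 312 = 306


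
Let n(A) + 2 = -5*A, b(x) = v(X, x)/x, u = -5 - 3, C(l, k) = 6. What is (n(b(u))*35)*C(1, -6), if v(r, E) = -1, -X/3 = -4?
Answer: -2205/4 ≈ -551.25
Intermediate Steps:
X = 12 (X = -3*(-4) = 12)
u = -8
b(x) = -1/x
n(A) = -2 - 5*A
(n(b(u))*35)*C(1, -6) = ((-2 - (-5)/(-8))*35)*6 = ((-2 - (-5)*(-1)/8)*35)*6 = ((-2 - 5*⅛)*35)*6 = ((-2 - 5/8)*35)*6 = -21/8*35*6 = -735/8*6 = -2205/4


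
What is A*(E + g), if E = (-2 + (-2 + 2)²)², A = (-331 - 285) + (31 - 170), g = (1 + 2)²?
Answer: -9815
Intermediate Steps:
g = 9 (g = 3² = 9)
A = -755 (A = -616 - 139 = -755)
E = 4 (E = (-2 + 0²)² = (-2 + 0)² = (-2)² = 4)
A*(E + g) = -755*(4 + 9) = -755*13 = -9815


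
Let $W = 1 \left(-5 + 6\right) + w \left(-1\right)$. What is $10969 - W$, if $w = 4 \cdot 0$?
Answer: $10968$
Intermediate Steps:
$w = 0$
$W = 1$ ($W = 1 \left(-5 + 6\right) + 0 \left(-1\right) = 1 \cdot 1 + 0 = 1 + 0 = 1$)
$10969 - W = 10969 - 1 = 10968$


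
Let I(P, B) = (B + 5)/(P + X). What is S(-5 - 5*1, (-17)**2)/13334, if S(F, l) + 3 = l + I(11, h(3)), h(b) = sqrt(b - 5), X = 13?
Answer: 6869/320016 + I*sqrt(2)/320016 ≈ 0.021465 + 4.4192e-6*I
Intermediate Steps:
h(b) = sqrt(-5 + b)
I(P, B) = (5 + B)/(13 + P) (I(P, B) = (B + 5)/(P + 13) = (5 + B)/(13 + P))
S(F, l) = -67/24 + l + I*sqrt(2)/24 (S(F, l) = -3 + (l + (5 + sqrt(-5 + 3))/(13 + 11)) = -3 + (l + (5 + sqrt(-2))/24) = -3 + (l + (5 + I*sqrt(2))/24) = -3 + (l + (5/24 + I*sqrt(2)/24)) = -3 + (5/24 + l + I*sqrt(2)/24) = -67/24 + l + I*sqrt(2)/24)
S(-5 - 5*1, (-17)**2)/13334 = (-67/24 + (-17)**2 + I*sqrt(2)/24)/13334 = (-67/24 + 289 + I*sqrt(2)/24)*(1/13334) = (6869/24 + I*sqrt(2)/24)*(1/13334) = 6869/320016 + I*sqrt(2)/320016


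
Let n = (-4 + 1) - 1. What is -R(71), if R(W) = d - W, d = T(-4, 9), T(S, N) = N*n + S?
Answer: 111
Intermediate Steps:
n = -4 (n = -3 - 1 = -4)
T(S, N) = S - 4*N (T(S, N) = N*(-4) + S = -4*N + S = S - 4*N)
d = -40 (d = -4 - 4*9 = -4 - 36 = -40)
R(W) = -40 - W
-R(71) = -(-40 - 1*71) = -(-40 - 71) = -1*(-111) = 111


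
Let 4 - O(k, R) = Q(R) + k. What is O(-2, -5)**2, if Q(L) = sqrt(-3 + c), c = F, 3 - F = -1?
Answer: 25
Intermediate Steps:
F = 4 (F = 3 - 1*(-1) = 3 + 1 = 4)
c = 4
Q(L) = 1 (Q(L) = sqrt(-3 + 4) = sqrt(1) = 1)
O(k, R) = 3 - k (O(k, R) = 4 - (1 + k) = 4 + (-1 - k) = 3 - k)
O(-2, -5)**2 = (3 - 1*(-2))**2 = (3 + 2)**2 = 5**2 = 25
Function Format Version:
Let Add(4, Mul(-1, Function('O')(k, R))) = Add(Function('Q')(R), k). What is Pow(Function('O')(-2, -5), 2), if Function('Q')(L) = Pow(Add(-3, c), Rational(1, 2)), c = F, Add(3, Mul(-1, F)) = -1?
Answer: 25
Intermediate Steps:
F = 4 (F = Add(3, Mul(-1, -1)) = Add(3, 1) = 4)
c = 4
Function('Q')(L) = 1 (Function('Q')(L) = Pow(Add(-3, 4), Rational(1, 2)) = Pow(1, Rational(1, 2)) = 1)
Function('O')(k, R) = Add(3, Mul(-1, k)) (Function('O')(k, R) = Add(4, Mul(-1, Add(1, k))) = Add(4, Add(-1, Mul(-1, k))) = Add(3, Mul(-1, k)))
Pow(Function('O')(-2, -5), 2) = Pow(Add(3, Mul(-1, -2)), 2) = Pow(Add(3, 2), 2) = Pow(5, 2) = 25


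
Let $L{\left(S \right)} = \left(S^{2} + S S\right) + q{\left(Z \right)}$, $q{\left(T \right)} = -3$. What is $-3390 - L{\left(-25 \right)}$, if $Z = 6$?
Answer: $-4637$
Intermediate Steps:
$L{\left(S \right)} = -3 + 2 S^{2}$ ($L{\left(S \right)} = \left(S^{2} + S S\right) - 3 = \left(S^{2} + S^{2}\right) - 3 = 2 S^{2} - 3 = -3 + 2 S^{2}$)
$-3390 - L{\left(-25 \right)} = -3390 - \left(-3 + 2 \left(-25\right)^{2}\right) = -3390 - \left(-3 + 2 \cdot 625\right) = -3390 - \left(-3 + 1250\right) = -3390 - 1247 = -4637$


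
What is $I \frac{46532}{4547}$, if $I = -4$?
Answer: $- \frac{186128}{4547} \approx -40.934$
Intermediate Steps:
$I \frac{46532}{4547} = - 4 \cdot \frac{46532}{4547} = - 4 \cdot 46532 \cdot \frac{1}{4547} = \left(-4\right) \frac{46532}{4547} = - \frac{186128}{4547}$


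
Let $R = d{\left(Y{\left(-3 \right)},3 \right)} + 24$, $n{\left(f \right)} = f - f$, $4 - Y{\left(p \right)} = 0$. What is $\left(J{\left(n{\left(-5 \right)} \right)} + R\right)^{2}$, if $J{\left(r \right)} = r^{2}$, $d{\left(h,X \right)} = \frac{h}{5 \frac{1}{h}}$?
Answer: $\frac{18496}{25} \approx 739.84$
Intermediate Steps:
$Y{\left(p \right)} = 4$ ($Y{\left(p \right)} = 4 - 0 = 4 + 0 = 4$)
$n{\left(f \right)} = 0$
$d{\left(h,X \right)} = \frac{h^{2}}{5}$ ($d{\left(h,X \right)} = h \frac{h}{5} = \frac{h^{2}}{5}$)
$R = \frac{136}{5}$ ($R = \frac{4^{2}}{5} + 24 = \frac{1}{5} \cdot 16 + 24 = \frac{16}{5} + 24 = \frac{136}{5} \approx 27.2$)
$\left(J{\left(n{\left(-5 \right)} \right)} + R\right)^{2} = \left(0^{2} + \frac{136}{5}\right)^{2} = \left(0 + \frac{136}{5}\right)^{2} = \left(\frac{136}{5}\right)^{2} = \frac{18496}{25}$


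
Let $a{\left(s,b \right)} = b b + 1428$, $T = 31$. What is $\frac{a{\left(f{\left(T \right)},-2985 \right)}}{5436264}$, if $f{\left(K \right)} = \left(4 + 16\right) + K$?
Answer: $\frac{2970551}{1812088} \approx 1.6393$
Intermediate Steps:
$f{\left(K \right)} = 20 + K$
$a{\left(s,b \right)} = 1428 + b^{2}$ ($a{\left(s,b \right)} = b^{2} + 1428 = 1428 + b^{2}$)
$\frac{a{\left(f{\left(T \right)},-2985 \right)}}{5436264} = \frac{1428 + \left(-2985\right)^{2}}{5436264} = \left(1428 + 8910225\right) \frac{1}{5436264} = 8911653 \cdot \frac{1}{5436264} = \frac{2970551}{1812088}$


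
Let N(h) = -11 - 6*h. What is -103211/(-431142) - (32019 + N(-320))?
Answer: -14627682565/431142 ≈ -33928.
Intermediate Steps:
-103211/(-431142) - (32019 + N(-320)) = -103211/(-431142) - (32019 + (-11 - 6*(-320))) = -103211*(-1/431142) - (32019 + (-11 + 1920)) = 103211/431142 - (32019 + 1909) = 103211/431142 - 1*33928 = 103211/431142 - 33928 = -14627682565/431142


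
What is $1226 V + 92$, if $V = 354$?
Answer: $434096$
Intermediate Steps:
$1226 V + 92 = 1226 \cdot 354 + 92 = 434004 + 92 = 434096$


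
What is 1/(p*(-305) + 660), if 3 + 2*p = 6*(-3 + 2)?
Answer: 2/4065 ≈ 0.00049200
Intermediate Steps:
p = -9/2 (p = -3/2 + (6*(-3 + 2))/2 = -3/2 + (6*(-1))/2 = -3/2 + (½)*(-6) = -3/2 - 3 = -9/2 ≈ -4.5000)
1/(p*(-305) + 660) = 1/(-9/2*(-305) + 660) = 1/(2745/2 + 660) = 1/(4065/2) = 2/4065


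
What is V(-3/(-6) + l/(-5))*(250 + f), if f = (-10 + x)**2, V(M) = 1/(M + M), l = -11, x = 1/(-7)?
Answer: 86455/1323 ≈ 65.348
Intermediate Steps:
x = -1/7 ≈ -0.14286
V(M) = 1/(2*M)
f = 5041/49 (f = (-10 - 1/7)**2 = (-71/7)**2 = 5041/49 ≈ 102.88)
V(-3/(-6) + l/(-5))*(250 + f) = (1/(2*(-3/(-6) - 11/(-5))))*(250 + 5041/49) = (1/(2*(-3*(-1/6) - 11*(-1/5))))*(17291/49) = (1/(2*(1/2 + 11/5)))*(17291/49) = (1/(2*(27/10)))*(17291/49) = ((1/2)*(10/27))*(17291/49) = (5/27)*(17291/49) = 86455/1323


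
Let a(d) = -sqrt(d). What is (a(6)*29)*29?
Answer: -841*sqrt(6) ≈ -2060.0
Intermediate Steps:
(a(6)*29)*29 = (-sqrt(6)*29)*29 = -29*sqrt(6)*29 = -841*sqrt(6)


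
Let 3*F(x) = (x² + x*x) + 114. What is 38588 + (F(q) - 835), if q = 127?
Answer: 145631/3 ≈ 48544.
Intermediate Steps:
F(x) = 38 + 2*x²/3 (F(x) = ((x² + x*x) + 114)/3 = ((x² + x²) + 114)/3 = (2*x² + 114)/3 = (114 + 2*x²)/3 = 38 + 2*x²/3)
38588 + (F(q) - 835) = 38588 + ((38 + (⅔)*127²) - 835) = 38588 + ((38 + (⅔)*16129) - 835) = 38588 + ((38 + 32258/3) - 835) = 38588 + (32372/3 - 835) = 38588 + 29867/3 = 145631/3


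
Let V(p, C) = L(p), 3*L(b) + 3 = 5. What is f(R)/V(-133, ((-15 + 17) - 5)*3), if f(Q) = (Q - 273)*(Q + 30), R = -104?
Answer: 41847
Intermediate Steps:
L(b) = ⅔ (L(b) = -1 + (⅓)*5 = -1 + 5/3 = ⅔)
V(p, C) = ⅔
f(Q) = (-273 + Q)*(30 + Q)
f(R)/V(-133, ((-15 + 17) - 5)*3) = (-8190 + (-104)² - 243*(-104))/(⅔) = (-8190 + 10816 + 25272)*(3/2) = 27898*(3/2) = 41847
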